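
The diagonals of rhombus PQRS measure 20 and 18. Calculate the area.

The diagonals of a rhombus divide it into four right triangles.
Each triangle has legs 20/ 2 = 10 and 18/2 = 9, so each has area (1/2)*10*9 = 45.
Four such triangles give total area = (d1 * d2) / 2 = 180.

180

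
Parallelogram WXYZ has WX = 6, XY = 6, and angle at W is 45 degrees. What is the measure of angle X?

Consecutive angles are supplementary: angle X = 180 - 45 = 135 degrees.

135 degrees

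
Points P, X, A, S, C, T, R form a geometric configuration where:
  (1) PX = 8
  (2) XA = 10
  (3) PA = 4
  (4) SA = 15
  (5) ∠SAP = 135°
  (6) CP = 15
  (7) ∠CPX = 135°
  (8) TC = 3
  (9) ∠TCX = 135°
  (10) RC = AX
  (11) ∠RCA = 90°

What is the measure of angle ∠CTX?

Step 1: By the law of cosines on triangle CPX: CX² = 15² + 8² − 2·15·8·cos(135°) = 458.71, so CX ≈ 21.42.
Step 2: By the law of cosines on triangle TCX: TX² = 3² + 21.42² − 2·3·21.42·cos(135°) = 558.57, so TX ≈ 23.63.
Step 3: By the inverse law of cosines on triangle CTX: cos(∠CTX) = (3² + 23.63² − 21.42²) / (2·3·23.63) = 108.87/141.8 = 0.7677, so ∠CTX = 39.85°.

Therefore, the measure of angle ∠CTX = 39.85°.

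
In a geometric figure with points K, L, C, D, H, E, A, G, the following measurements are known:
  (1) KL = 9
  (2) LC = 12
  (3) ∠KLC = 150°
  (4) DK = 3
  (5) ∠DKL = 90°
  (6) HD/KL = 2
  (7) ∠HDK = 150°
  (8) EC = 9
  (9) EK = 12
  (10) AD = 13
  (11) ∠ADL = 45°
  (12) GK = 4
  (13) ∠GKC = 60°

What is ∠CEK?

Step 1: By the law of cosines on triangle CLK: CK² = 12² + 9² − 2·12·9·cos(150°) = 412.06, so CK ≈ 20.3.
Step 2: By the inverse law of cosines on triangle CEK: cos(∠CEK) = (9² + 12² − 20.3²) / (2·9·12) = -187.06/216 = -0.866, so ∠CEK = 150°.

Therefore, the measure of angle ∠CEK = 150°.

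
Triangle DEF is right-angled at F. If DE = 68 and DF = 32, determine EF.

EF = sqrt(68^2 - 32^2) = sqrt(3600) = 60

60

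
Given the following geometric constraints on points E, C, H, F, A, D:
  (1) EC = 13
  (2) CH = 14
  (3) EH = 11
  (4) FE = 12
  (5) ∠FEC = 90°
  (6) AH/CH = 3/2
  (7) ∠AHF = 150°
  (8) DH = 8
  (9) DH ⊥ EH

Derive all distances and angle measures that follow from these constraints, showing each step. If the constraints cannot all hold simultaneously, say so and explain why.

The constraints are consistent.

From the given relations:
  AH = 3/2·CH = 3/2·14 = 21

Step 1: From EH = 11, HD = 8, and ∠EHD = 90°, by the law of cosines:
  ED² = EH² + HD² - 2·EH·HD·cos(90°) = 121 + 64 - 0 = 185
  ED = √185

Step 2: From CE = 13, EF = 12, and ∠CEF = 90°, by the law of cosines:
  CF² = CE² + EF² - 2·CE·EF·cos(90°) = 169 + 144 - 0 = 313
  CF ≈ 17.69

Step 3: From EC = 13, EH = 11, CH = 14, by the inverse law of cosines:
  cos(∠CEH) = (EC² + EH² - CH²) / (2·EC·EH)
  ∠CEH = 70.81°

Step 4: From CE = 13, CH = 14, EH = 11, by the inverse law of cosines:
  cos(∠ECH) = (CE² + CH² - EH²) / (2·CE·CH)
  ∠ECH = 47.91°

Step 5: From HC = 14, HE = 11, CE = 13, by the inverse law of cosines:
  cos(∠CHE) = (HC² + HE² - CE²) / (2·HC·HE)
  ∠CHE = 61.28°

Step 6: From ED = √185, EH = 11, DH = 8, by the inverse law of cosines:
  cos(∠DEH) = (ED² + EH² - DH²) / (2·ED·EH)
  ∠DEH = 36.03°

Step 7: From CE = 13, CF = 17.69, EF = 12, by the inverse law of cosines:
  cos(∠ECF) = (CE² + CF² - EF²) / (2·CE·CF)
  ∠ECF = 42.71°

Step 8: From FC = 17.69, FE = 12, CE = 13, by the inverse law of cosines:
  cos(∠CFE) = (FC² + FE² - CE²) / (2·FC·FE)
  ∠CFE = 47.29°

Step 9: From DE = √185, DH = 8, EH = 11, by the inverse law of cosines:
  cos(∠EDH) = (DE² + DH² - EH²) / (2·DE·DH)
  ∠EDH = 53.97°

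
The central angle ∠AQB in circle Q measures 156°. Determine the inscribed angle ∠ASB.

By the inscribed angle theorem, the inscribed angle is half the central angle.
Inscribed angle = 156° / 2 = 78°

78°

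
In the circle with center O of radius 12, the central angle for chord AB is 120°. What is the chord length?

Chord length = 2r sin(θ/2)
= 2 × 12 × sin(120°/2)
= 2 × 12 × sin(60°)
= 12*sqrt(3)

12*sqrt(3)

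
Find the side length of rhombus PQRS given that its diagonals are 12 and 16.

The diagonals of a rhombus bisect each other at right angles.
Half-diagonals: 12/2 = 6 and 16/2 = 8
side = sqrt(6^2 + 8^2)
side = sqrt(36 + 64)
side = sqrt(100) = 10

10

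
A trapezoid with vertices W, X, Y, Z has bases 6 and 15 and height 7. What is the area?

Area = (6 + 15) * 7 / 2 = 147 / 2 = 147/2

147/2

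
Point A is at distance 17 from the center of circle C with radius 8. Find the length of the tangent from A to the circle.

The tangent, radius, and line from the external point to the center form a right triangle.
The right angle is where the tangent meets the radius.
By the Pythagorean theorem: tangent² + 8² = 17²
tangent² = 289 - 64 = 225
tangent = 15

15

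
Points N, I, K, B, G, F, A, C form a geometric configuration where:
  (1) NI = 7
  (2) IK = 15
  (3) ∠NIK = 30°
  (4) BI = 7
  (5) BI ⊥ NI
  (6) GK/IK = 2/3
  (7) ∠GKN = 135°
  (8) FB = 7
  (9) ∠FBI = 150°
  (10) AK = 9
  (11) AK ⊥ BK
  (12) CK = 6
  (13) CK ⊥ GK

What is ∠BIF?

Step 1: By the law of cosines on triangle IBF: IF² = 7² + 7² − 2·7·7·cos(150°) = 182.87, so IF ≈ 13.52.
Step 2: By the inverse law of cosines on triangle BIF: cos(∠BIF) = (7² + 13.52² − 7²) / (2·7·13.52) = 182.87/189.32 = 0.9659, so ∠BIF = 15°.

Therefore, the measure of angle ∠BIF = 15°.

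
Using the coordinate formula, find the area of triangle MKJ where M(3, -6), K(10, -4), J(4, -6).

Using the Shoelace formula for a triangle:
Area = (1/2)|x0(y1 - y2) + x1(y2 - y0) + x2(y0 - y1)|
Area = (1/2)|3(-4 - -6) + 10(-6 - -6) + 4(-6 - -4)|
Area = (1/2)|6 + 0 + -8|
Area = (1/2)|-2|
Area = (1/2)(2)
Area = 1

1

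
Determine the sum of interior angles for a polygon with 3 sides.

The sum of interior angles of an n-sided polygon is (n - 2) * 180.
For n = 3: (3 - 2) * 180 = 1 * 180 = 180 degrees.

180 degrees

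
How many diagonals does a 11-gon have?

The number of diagonals in an n-gon is n(n - 3)/2.
For n = 11: 11(11 - 3)/2 = 11 × 8 / 2 = 44.

44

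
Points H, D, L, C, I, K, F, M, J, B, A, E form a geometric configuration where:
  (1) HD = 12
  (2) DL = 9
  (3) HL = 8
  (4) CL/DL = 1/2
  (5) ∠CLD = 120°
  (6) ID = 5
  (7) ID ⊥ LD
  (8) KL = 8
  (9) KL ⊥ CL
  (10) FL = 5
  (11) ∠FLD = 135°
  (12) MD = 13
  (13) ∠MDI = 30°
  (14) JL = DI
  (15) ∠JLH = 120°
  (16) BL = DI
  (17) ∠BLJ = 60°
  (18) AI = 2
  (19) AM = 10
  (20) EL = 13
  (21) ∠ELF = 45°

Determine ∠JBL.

From the given relations: BL = DI = 5; JL = DI = 5.
Step 1: By the law of cosines on triangle BLJ: BJ² = 5² + 5² − 2·5·5·cos(60°) = 25, so BJ = 5.
Step 2: By the inverse law of cosines on triangle JBL: cos(∠JBL) = (5² + 5² − 5²) / (2·5·5) = 25/50 = 0.5, so ∠JBL = 60°.

Therefore, the measure of angle ∠JBL = 60°.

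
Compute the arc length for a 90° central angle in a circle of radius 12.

The full circumference is 2πr = 2π(12) = 24*pi.
The arc spans 90° out of 360°, which is a fraction of 1/4.
Arc length = 24*pi × 1/4 = 6*pi.

6*pi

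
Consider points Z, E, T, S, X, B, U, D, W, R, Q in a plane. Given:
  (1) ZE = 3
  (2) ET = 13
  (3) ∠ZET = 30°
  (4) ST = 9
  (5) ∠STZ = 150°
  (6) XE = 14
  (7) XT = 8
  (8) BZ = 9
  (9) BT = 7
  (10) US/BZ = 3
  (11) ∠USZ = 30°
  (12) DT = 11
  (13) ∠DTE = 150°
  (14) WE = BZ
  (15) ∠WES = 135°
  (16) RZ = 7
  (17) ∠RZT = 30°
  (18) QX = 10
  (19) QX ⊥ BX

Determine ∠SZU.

From the given relations: US = 3·BZ = 3·9 = 27.
Step 1: By the law of cosines on triangle ZET: ZT² = 3² + 13² − 2·3·13·cos(30°) = 110.45, so ZT ≈ 10.51.
Step 2: By the law of cosines on triangle ZTS: ZS² = 10.51² + 9² − 2·10.51·9·cos(150°) = 355.28, so ZS ≈ 18.85.
Step 3: By the law of cosines on triangle ZSU: ZU² = 18.85² + 27² − 2·18.85·27·cos(30°) = 202.81, so ZU ≈ 14.24.
Step 4: By the inverse law of cosines on triangle SZU: cos(∠SZU) = (18.85² + 14.24² − 27²) / (2·18.85·14.24) = -170.92/536.85 = -0.3184, so ∠SZU = 108.56°.

Therefore, the measure of angle ∠SZU = 108.56°.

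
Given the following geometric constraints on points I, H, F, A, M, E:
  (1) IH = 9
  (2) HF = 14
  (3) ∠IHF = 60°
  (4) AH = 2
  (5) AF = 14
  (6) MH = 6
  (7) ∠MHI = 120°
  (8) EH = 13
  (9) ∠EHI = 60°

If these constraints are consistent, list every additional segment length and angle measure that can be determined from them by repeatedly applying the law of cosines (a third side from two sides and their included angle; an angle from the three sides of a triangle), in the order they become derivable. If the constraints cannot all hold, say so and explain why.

The constraints are consistent. Derivable facts, in order:
After 1 step:
- IE = √133
- IF = √151
- IM = 3·√19
- ∠AFH = 8.19°
- ∠AHF = 85.9°
- ∠FAH = 85.9°
After 2 steps:
- ∠EIH = 77.48°
- ∠FIH = 80.63°
- ∠HEI = 42.52°
- ∠HFI = 39.37°
- ∠HIM = 23.41°
- ∠HMI = 36.59°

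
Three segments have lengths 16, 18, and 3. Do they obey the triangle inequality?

Sort the sides: 3, 16, 18.
It suffices to check that the sum of the two smallest exceeds the largest:
3 + 16 = 19 > 18. ✓
Yes, a valid triangle can be formed.

Yes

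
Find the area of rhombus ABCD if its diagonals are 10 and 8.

The diagonals of a rhombus divide it into four right triangles.
Each triangle has legs 10/ 2 = 5 and 8/2 = 4, so each has area (1/2)*5*4 = 10.
Four such triangles give total area = (d1 * d2) / 2 = 40.

40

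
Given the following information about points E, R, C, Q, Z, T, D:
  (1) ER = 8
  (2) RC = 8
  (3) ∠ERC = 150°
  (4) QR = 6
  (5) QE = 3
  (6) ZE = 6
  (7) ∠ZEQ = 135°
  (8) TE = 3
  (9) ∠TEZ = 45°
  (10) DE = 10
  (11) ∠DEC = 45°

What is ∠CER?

Step 1: By the law of cosines on triangle ERC: EC² = 8² + 8² − 2·8·8·cos(150°) = 238.85, so EC ≈ 15.45.
Step 2: By the inverse law of cosines on triangle CER: cos(∠CER) = (15.45² + 8² − 8²) / (2·15.45·8) = 238.85/247.28 = 0.9659, so ∠CER = 15°.

Therefore, the measure of angle ∠CER = 15°.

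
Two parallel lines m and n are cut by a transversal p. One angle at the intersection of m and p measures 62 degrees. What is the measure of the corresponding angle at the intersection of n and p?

Corresponding angles formed by parallel lines and a transversal are equal.
The given angle is 62 degrees.
The corresponding angle = 62 degrees.

62 degrees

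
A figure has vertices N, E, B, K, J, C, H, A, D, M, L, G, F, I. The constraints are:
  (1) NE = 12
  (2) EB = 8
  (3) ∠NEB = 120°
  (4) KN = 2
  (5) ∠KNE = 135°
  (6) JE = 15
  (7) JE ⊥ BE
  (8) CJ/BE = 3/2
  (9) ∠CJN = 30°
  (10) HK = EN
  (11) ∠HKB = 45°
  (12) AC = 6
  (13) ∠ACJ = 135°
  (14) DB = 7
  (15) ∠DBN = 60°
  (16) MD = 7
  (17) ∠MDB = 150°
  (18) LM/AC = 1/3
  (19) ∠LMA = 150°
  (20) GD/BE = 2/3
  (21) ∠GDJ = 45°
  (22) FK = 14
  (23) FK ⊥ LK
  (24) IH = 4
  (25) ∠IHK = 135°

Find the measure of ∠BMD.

Step 1: By the law of cosines on triangle MDB: MB² = 7² + 7² − 2·7·7·cos(150°) = 182.87, so MB ≈ 13.52.
Step 2: By the inverse law of cosines on triangle BMD: cos(∠BMD) = (13.52² + 7² − 7²) / (2·13.52·7) = 182.87/189.32 = 0.9659, so ∠BMD = 15°.

Therefore, the measure of angle ∠BMD = 15°.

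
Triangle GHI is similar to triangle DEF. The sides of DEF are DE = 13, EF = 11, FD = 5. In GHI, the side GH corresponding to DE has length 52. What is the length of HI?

Similar triangles have proportional sides. Setting up the proportion:
GH / DE = HI / EF
52 / 13 = HI / 11
HI = 11 * 52 / 13 = 44.

44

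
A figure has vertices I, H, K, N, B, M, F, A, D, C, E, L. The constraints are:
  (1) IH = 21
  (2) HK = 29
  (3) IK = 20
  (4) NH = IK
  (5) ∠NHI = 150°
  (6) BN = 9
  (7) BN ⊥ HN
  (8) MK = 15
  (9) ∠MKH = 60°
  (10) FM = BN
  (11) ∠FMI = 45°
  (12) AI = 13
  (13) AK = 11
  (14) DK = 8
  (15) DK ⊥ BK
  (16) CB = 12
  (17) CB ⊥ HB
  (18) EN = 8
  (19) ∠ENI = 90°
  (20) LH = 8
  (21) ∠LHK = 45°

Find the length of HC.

From the given relations: NH = IK = 20.
Step 1: By the law of cosines on triangle BNH: BH² = 9² + 20² − 2·9·20·cos(90°) = 481, so BH ≈ 21.93.
Step 2: By the law of cosines on triangle HBC: HC² = 21.93² + 12² − 2·21.93·12·cos(90°) = 625, so HC = 25.

Therefore, the length of HC = 25.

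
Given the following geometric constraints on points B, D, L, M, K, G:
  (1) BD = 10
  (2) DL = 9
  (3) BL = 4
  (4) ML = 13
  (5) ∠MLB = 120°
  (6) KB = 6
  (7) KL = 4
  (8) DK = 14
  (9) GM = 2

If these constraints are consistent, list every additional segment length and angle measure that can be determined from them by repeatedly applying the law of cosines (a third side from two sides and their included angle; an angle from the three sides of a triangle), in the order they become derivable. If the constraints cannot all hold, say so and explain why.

These constraints are not satisfiable: by the triangle inequality in triangle LDK, (2) DL = 9 and (7) KL = 4 force DK ≤ 9 + 4 = 13, but (8) says DK = 14. No planar figure meets all of them, so nothing further can be derived.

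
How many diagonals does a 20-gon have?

The number of diagonals in an n-gon is n(n - 3)/2.
For n = 20: 20(20 - 3)/2 = 20 × 17 / 2 = 170.

170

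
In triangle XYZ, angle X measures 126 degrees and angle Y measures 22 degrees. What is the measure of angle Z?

By the triangle angle sum property, the three interior angles of any triangle add up to 180°.
We know angle X = 126° and angle Y = 22°, so their sum is 148°.
Therefore angle Z = 180° - 148° = 32°.

32 degrees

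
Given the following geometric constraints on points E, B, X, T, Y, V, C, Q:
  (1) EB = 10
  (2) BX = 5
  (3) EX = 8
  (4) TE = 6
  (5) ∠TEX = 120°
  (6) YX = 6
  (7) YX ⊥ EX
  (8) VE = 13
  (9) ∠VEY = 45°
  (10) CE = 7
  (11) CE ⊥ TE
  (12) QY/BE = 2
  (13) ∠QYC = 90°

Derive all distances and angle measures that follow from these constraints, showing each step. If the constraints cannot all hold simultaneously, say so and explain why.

The constraints are consistent.

From the given relations:
  QY = 2·BE = 2·10 = 20

Step 1: From EX = 8, XY = 6, and ∠EXY = 90°, by the law of cosines:
  EY² = EX² + XY² - 2·EX·XY·cos(90°) = 64 + 36 - 0 = 100
  EY = 10

Step 2: From XE = 8, ET = 6, and ∠XET = 120°, by the law of cosines:
  XT² = XE² + ET² - 2·XE·ET·cos(120°) = 64 + 36 + 48 = 148
  XT = 2·√37

Step 3: From TE = 6, EC = 7, and ∠TEC = 90°, by the law of cosines:
  TC² = TE² + EC² - 2·TE·EC·cos(90°) = 36 + 49 - 0 = 85
  TC = √85

Step 4: From EB = 10, EX = 8, BX = 5, by the inverse law of cosines:
  cos(∠BEX) = (EB² + EX² - BX²) / (2·EB·EX)
  ∠BEX = 29.69°

Step 5: From BE = 10, BX = 5, EX = 8, by the inverse law of cosines:
  cos(∠EBX) = (BE² + BX² - EX²) / (2·BE·BX)
  ∠EBX = 52.41°

Step 6: From XB = 5, XE = 8, BE = 10, by the inverse law of cosines:
  cos(∠BXE) = (XB² + XE² - BE²) / (2·XB·XE)
  ∠BXE = 97.9°

Step 7: From YE = 10, EV = 13, and ∠YEV = 45°, by the law of cosines:
  YV² = YE² + EV² - 2·YE·EV·cos(45°) = 100 + 169 - 183.8 = 85.15
  YV ≈ 9.23

Step 8: From EX = 8, EY = 10, XY = 6, by the inverse law of cosines:
  cos(∠XEY) = (EX² + EY² - XY²) / (2·EX·EY)
  ∠XEY = 36.87°

Step 9: From XE = 8, XT = 2·√37, ET = 6, by the inverse law of cosines:
  cos(∠EXT) = (XE² + XT² - ET²) / (2·XE·XT)
  ∠EXT = 25.28°

Step 10: From TC = √85, TE = 6, CE = 7, by the inverse law of cosines:
  cos(∠CTE) = (TC² + TE² - CE²) / (2·TC·TE)
  ∠CTE = 49.4°

Step 11: From TE = 6, TX = 2·√37, EX = 8, by the inverse law of cosines:
  cos(∠ETX) = (TE² + TX² - EX²) / (2·TE·TX)
  ∠ETX = 34.72°

Step 12: From YE = 10, YX = 6, EX = 8, by the inverse law of cosines:
  cos(∠EYX) = (YE² + YX² - EX²) / (2·YE·YX)
  ∠EYX = 53.13°

Step 13: From CE = 7, CT = √85, ET = 6, by the inverse law of cosines:
  cos(∠ECT) = (CE² + CT² - ET²) / (2·CE·CT)
  ∠ECT = 40.6°

Step 14: From YE = 10, YV = 9.23, EV = 13, by the inverse law of cosines:
  cos(∠EYV) = (YE² + YV² - EV²) / (2·YE·YV)
  ∠EYV = 84.98°

Step 15: From VE = 13, VY = 9.23, EY = 10, by the inverse law of cosines:
  cos(∠EVY) = (VE² + VY² - EY²) / (2·VE·VY)
  ∠EVY = 50.02°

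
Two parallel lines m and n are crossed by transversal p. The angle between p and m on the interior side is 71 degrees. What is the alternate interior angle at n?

Alternate interior angles formed by parallel lines and a transversal are equal.
The given angle is 71 degrees.
The alternate interior angle = 71 degrees.

71 degrees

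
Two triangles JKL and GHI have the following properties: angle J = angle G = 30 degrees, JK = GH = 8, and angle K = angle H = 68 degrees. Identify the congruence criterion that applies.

The given information provides:
angle J = angle G = 30 degrees, JK = GH = 8, and angle K = angle H = 68 degrees
This matches the ASA congruence theorem.
Two pairs of corresponding angles and the included side are equal (Angle-Side-Angle).

ASA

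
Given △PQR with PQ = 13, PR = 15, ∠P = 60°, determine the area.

Area = (1/2)(13)(15) sin(60°) = (1/2)(13)(15)(sqrt(3)/2) = 195*sqrt(3)/4

195*sqrt(3)/4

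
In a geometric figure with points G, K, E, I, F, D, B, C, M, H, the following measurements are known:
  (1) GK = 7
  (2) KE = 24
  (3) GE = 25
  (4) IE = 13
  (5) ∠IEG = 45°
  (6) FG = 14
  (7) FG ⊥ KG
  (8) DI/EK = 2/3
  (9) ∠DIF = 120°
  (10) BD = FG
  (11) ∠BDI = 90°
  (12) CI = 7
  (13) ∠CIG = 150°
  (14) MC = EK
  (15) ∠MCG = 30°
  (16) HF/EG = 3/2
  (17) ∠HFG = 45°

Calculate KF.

Step 1: By the law of cosines on triangle KGF: KF² = 7² + 14² − 2·7·14·cos(90°) = 245, so KF = 7·√5.

Therefore, the length of KF = 7·√5.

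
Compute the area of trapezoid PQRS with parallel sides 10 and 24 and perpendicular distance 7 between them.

A trapezoid's area equals the midsegment times the height.
The midsegment is (10 + 24) / 2 = 17.
Area = 17 * 7 = 119.

119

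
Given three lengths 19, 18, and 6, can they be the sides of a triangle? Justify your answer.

Check all three triangle inequalities:
19 + 18 = 37 > 6 ✓
19 + 6 = 25 > 18 ✓
18 + 6 = 24 > 19 ✓
All conditions hold, so these sides form a valid triangle.

Yes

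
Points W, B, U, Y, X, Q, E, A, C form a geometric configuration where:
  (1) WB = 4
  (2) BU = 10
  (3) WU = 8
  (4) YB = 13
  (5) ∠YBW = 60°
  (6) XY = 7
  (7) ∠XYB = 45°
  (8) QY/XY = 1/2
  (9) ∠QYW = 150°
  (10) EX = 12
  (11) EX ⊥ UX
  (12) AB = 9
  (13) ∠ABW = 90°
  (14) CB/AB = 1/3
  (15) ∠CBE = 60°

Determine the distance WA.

Step 1: By the law of cosines on triangle WBA: WA² = 4² + 9² − 2·4·9·cos(90°) = 97, so WA = √97.

Therefore, the length of WA = √97.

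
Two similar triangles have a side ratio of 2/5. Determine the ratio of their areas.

Area ratio = (side ratio)^2 = (2/5)^2 = 4:25.

4:25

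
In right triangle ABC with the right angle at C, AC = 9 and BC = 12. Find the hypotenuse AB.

In a right triangle, the square of the hypotenuse equals the sum of the squares of the two legs.
The legs are 9 and 12, so the hypotenuse = sqrt(81 + 144) = sqrt(225) = 15.

15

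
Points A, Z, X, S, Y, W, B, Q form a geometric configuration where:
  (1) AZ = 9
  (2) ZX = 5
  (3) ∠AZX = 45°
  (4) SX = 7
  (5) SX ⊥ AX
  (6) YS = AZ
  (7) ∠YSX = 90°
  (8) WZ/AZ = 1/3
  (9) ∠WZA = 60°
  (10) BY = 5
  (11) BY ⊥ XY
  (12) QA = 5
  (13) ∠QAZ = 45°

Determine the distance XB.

From the given relations: YS = AZ = 9.
Step 1: By the law of cosines on triangle XSY: XY² = 7² + 9² − 2·7·9·cos(90°) = 130, so XY = √130.
Step 2: By the law of cosines on triangle XYB: XB² = √130² + 5² − 2·√130·5·cos(90°) = 155, so XB = √155.

Therefore, the length of XB = √155.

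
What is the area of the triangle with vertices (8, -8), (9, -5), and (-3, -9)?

The Shoelace formula computes the area from vertex coordinates by summing cross products.
For vertices (8,-8), (9,-5), (-3,-9):
Signed sum = 8*-5 - 9*-8 + 9*-9 - -3*-5 + -3*-8 - 8*-9
= 32 + -96 + 96 = 32
Area = (1/2)|32| = 16.

16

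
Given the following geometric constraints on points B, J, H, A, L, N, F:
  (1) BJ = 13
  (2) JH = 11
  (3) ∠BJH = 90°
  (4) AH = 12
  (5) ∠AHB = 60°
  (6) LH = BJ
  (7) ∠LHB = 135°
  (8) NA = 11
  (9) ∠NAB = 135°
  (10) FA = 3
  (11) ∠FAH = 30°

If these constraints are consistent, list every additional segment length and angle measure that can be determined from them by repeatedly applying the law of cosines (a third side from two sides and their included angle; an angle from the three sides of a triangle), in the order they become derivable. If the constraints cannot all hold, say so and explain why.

The constraints are consistent. Derivable facts, in order:
After 1 step:
- BH ≈ 17.03
- HF ≈ 9.52
After 2 steps:
- BA ≈ 15.15
- BL ≈ 27.79
- ∠AFH = 140.94°
- ∠AHF = 9.06°
- ∠BHJ = 49.76°
- ∠HBJ = 40.24°
After 3 steps:
- BN ≈ 24.22
- ∠ABH = 43.3°
- ∠BAH = 76.7°
- ∠BLH = 25.68°
- ∠HBL = 19.32°
After 4 steps:
- ∠ABN = 18.74°
- ∠ANB = 26.26°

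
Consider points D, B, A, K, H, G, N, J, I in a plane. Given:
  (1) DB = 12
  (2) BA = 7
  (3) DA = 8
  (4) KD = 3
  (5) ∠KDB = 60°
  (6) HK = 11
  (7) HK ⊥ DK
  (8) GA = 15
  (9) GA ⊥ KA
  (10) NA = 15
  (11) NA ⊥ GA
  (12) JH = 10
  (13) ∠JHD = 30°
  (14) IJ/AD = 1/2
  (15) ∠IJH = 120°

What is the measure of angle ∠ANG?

Step 1: By the law of cosines on triangle NAG: NG² = 15² + 15² − 2·15·15·cos(90°) = 450, so NG = 15·√2.
Step 2: By the inverse law of cosines on triangle ANG: cos(∠ANG) = (15² + (15·√2)² − 15²) / (2·15·15·√2) = 450/636.4 = 0.7071, so ∠ANG = 45°.

Therefore, the measure of angle ∠ANG = 45°.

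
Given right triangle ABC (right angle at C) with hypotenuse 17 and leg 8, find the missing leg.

BC = sqrt(17^2 - 8^2) = sqrt(225) = 15

15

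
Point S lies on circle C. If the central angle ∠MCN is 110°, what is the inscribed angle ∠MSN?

By the inscribed angle theorem, the inscribed angle is half the central angle.
Inscribed angle = 110° / 2 = 55°

55°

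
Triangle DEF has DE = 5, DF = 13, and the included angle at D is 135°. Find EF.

Law of cosines: EF^2 = 5^2 + 13^2 - 2(5)(13)cos(135°) = 65*sqrt(2) + 194, so EF = sqrt(65*sqrt(2) + 194).

sqrt(65*sqrt(2) + 194)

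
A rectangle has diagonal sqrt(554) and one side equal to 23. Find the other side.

b = sqrt(d^2 - a^2) = sqrt(554 - 529) = sqrt(25) = 5

5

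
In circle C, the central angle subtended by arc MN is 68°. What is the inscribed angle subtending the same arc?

By the inscribed angle theorem, the inscribed angle is half the central angle.
Inscribed angle = 68° / 2 = 34°

34°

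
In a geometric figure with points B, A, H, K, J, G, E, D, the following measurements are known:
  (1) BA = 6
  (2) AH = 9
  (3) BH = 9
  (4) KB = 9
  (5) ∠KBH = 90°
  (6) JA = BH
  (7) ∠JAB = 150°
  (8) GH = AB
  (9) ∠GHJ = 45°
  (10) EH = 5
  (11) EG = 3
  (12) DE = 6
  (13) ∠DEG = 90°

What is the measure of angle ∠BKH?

Step 1: By the law of cosines on triangle KBH: KH² = 9² + 9² − 2·9·9·cos(90°) = 162, so KH = 9·√2.
Step 2: By the inverse law of cosines on triangle BKH: cos(∠BKH) = (9² + (9·√2)² − 9²) / (2·9·9·√2) = 162/229.1 = 0.7071, so ∠BKH = 45°.

Therefore, the measure of angle ∠BKH = 45°.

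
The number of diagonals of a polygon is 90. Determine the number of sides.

Using d = n(n - 3)/2, we solve 90 = n(n - 3)/2.
So n(n - 3) = 180.
Testing n = 15: 15 * 12 = 180 = 180. Correct.
The polygon has 15 sides.

15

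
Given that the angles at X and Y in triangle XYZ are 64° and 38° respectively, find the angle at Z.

angle Z = 180 - 64 - 38 = 78 degrees.

78 degrees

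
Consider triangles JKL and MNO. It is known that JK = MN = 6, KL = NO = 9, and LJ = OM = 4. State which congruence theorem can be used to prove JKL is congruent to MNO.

The given information provides:
JK = MN = 6, KL = NO = 9, and LJ = OM = 4
This matches the SSS congruence theorem.
All three pairs of corresponding sides are equal (Side-Side-Side).

SSS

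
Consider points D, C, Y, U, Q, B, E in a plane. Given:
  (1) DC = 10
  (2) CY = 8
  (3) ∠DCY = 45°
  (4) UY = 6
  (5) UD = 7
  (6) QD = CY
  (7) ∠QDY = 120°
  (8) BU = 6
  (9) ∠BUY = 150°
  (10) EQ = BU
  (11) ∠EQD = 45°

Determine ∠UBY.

Step 1: By the law of cosines on triangle BUY: BY² = 6² + 6² − 2·6·6·cos(150°) = 134.35, so BY ≈ 11.59.
Step 2: By the inverse law of cosines on triangle UBY: cos(∠UBY) = (6² + 11.59² − 6²) / (2·6·11.59) = 134.35/139.09 = 0.9659, so ∠UBY = 15°.

Therefore, the measure of angle ∠UBY = 15°.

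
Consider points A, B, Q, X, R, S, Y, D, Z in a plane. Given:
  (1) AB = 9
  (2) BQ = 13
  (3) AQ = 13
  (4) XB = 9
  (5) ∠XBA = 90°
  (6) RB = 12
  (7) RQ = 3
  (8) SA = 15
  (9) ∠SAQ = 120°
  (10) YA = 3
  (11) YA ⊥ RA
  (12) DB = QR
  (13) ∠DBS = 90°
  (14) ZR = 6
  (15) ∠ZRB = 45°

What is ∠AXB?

Step 1: By the law of cosines on triangle XBA: XA² = 9² + 9² − 2·9·9·cos(90°) = 162, so XA = 9·√2.
Step 2: By the inverse law of cosines on triangle AXB: cos(∠AXB) = ((9·√2)² + 9² − 9²) / (2·9·√2·9) = 162/229.1 = 0.7071, so ∠AXB = 45°.

Therefore, the measure of angle ∠AXB = 45°.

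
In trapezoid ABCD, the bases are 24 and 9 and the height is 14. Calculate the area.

A trapezoid's area equals the midsegment times the height.
The midsegment is (24 + 9) / 2 = 33/2.
Area = 33/2 * 14 = 231.

231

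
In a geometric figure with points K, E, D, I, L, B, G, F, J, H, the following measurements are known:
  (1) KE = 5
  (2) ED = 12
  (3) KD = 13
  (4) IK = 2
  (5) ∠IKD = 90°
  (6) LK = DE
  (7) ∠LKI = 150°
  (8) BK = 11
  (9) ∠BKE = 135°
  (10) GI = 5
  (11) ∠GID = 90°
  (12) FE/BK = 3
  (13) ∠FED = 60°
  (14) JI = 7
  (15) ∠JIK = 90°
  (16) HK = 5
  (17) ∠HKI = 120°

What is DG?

Step 1: By the law of cosines on triangle DKI: DI² = 13² + 2² − 2·13·2·cos(90°) = 173, so DI = √173.
Step 2: By the law of cosines on triangle DIG: DG² = √173² + 5² − 2·√173·5·cos(90°) = 198, so DG = 3·√22.

Therefore, the length of DG = 3·√22.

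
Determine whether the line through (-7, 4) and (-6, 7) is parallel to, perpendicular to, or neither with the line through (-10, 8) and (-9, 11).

Slope of line 1: m1 = (7 - 4)/(-6 - -7) = 3/1 = 3
Slope of line 2: m2 = (11 - 8)/(-9 - -10) = 3/1 = 3
m1 = m2, so the lines are parallel.

Parallel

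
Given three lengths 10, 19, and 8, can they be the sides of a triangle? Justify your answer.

Check the triangle inequality: 10 + 8 = 18 ≤ 19.
Since the sum of two sides does not exceed the third, no triangle can be formed.

No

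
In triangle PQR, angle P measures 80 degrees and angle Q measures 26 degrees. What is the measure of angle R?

Let angle R = x. Then 80 + 26 + x = 180.
x = 180 - 106 = 74 degrees.

74 degrees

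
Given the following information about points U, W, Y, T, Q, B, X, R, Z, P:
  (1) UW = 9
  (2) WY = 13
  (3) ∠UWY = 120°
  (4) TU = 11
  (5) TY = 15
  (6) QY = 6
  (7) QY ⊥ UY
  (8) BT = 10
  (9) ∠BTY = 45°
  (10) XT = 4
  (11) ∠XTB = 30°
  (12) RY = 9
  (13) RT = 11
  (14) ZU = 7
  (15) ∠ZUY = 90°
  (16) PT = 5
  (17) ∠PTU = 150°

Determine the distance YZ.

Step 1: By the law of cosines on triangle UWY: UY² = 9² + 13² − 2·9·13·cos(120°) = 367, so UY ≈ 19.16.
Step 2: By the law of cosines on triangle YUZ: YZ² = 19.16² + 7² − 2·19.16·7·cos(90°) = 416, so YZ = 4·√26.

Therefore, the length of YZ = 4·√26.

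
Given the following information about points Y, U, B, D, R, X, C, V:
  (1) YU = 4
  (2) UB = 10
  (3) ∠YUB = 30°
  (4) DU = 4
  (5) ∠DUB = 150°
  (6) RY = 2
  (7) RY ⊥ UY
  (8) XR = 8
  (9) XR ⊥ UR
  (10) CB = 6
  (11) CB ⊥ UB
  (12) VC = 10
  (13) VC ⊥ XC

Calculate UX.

Step 1: By the law of cosines on triangle UYR: UR² = 4² + 2² − 2·4·2·cos(90°) = 20, so UR = 2·√5.
Step 2: By the law of cosines on triangle URX: UX² = (2·√5)² + 8² − 2·2·√5·8·cos(90°) = 84, so UX = 2·√21.

Therefore, the length of UX = 2·√21.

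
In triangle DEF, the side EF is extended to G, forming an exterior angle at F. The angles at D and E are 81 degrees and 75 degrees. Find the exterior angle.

The interior angle at F is 180 - 81 - 75 = 24 degrees.
The exterior angle and interior angle at F are supplementary:
Exterior angle = 180 - 24 = 156 degrees.

156 degrees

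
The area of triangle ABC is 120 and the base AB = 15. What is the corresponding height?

Area = (1/2) * base * height
height = 2 * Area / base
height = 2 * 120 / 15
height = 240 / 15
height = 16

16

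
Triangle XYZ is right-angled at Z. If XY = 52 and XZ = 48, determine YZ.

Rearranging the Pythagorean theorem to solve for the unknown leg:
leg^2 = hypotenuse^2 - known_leg^2 = 2704 - 2304 = 400
leg = sqrt(400) = 20.

20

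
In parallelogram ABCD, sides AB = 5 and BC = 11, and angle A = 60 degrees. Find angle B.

In a parallelogram, consecutive angles are supplementary (sum to 180°).
angle B = 180 - angle A
angle B = 180 - 60
angle B = 120 degrees

120 degrees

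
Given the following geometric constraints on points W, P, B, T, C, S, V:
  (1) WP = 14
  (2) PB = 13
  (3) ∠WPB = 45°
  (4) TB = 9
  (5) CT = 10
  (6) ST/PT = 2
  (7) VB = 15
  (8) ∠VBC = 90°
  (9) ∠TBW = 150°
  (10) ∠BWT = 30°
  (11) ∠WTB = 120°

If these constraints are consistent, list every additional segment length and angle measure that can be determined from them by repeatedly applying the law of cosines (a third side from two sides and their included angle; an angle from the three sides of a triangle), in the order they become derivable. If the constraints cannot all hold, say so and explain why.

These constraints are not satisfiable: (9), (10) and (11) are the three interior angles of triangle TBW, which must sum to 180°, but 150° + 30° + 120° = 300°. No planar figure meets all of them, so nothing further can be derived.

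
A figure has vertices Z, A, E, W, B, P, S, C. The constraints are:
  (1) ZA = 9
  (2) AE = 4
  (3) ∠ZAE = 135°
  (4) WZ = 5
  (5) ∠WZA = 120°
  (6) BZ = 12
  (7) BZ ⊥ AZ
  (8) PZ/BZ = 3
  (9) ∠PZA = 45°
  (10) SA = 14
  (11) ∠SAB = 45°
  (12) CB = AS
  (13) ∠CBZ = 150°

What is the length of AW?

Step 1: By the law of cosines on triangle AZW: AW² = 9² + 5² − 2·9·5·cos(120°) = 151, so AW = √151.

Therefore, the length of AW = √151.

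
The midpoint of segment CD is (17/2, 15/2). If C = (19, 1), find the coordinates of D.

Using the midpoint formula: M = ((x1 + x2)/2, (y1 + y2)/2)
We know M = (17/2, 15/2) and C = (19, 1)
For x: 17/2 = (19 + x2)/2, so x2 = 2*17/2 - 19 = -2
For y: 15/2 = (1 + y2)/2, so y2 = 2*15/2 - 1 = 14
D = (-2, 14)

(-2, 14)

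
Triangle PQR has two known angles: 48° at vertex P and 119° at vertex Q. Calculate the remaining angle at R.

Let angle R = x. Then 48 + 119 + x = 180.
x = 180 - 167 = 13 degrees.

13 degrees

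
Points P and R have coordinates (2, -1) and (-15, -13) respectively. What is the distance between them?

d = sqrt((-15 - 2)^2 + (-13 - -1)^2)
d = sqrt(-17^2 + -12^2)
d = sqrt(289 + 144)
d = sqrt(433)

sqrt(433)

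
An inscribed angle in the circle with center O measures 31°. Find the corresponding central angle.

By the inscribed angle theorem, the central angle is twice the inscribed angle.
Central angle = 2 × 31° = 62°

62°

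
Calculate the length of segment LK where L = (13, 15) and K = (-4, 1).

d = sqrt((-17)^2 + (-14)^2) = sqrt(485)

sqrt(485)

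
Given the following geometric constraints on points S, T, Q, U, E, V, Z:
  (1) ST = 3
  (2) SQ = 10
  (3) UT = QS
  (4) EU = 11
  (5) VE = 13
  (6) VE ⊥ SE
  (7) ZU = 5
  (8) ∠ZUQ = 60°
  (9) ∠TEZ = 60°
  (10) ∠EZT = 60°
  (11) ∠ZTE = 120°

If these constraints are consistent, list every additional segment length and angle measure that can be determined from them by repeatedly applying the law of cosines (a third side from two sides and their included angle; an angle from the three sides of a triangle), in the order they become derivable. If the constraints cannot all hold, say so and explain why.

These constraints are not satisfiable: (9), (10) and (11) are the three interior angles of triangle TEZ, which must sum to 180°, but 60° + 60° + 120° = 240°. No planar figure meets all of them, so nothing further can be derived.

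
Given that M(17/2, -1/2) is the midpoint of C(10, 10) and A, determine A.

Using the midpoint formula: M = ((x1 + x2)/2, (y1 + y2)/2)
We know M = (17/2, -1/2) and C = (10, 10)
For x: 17/2 = (10 + x2)/2, so x2 = 2*17/2 - 10 = 7
For y: -1/2 = (10 + y2)/2, so y2 = 2*-1/2 - 10 = -11
A = (7, -11)

(7, -11)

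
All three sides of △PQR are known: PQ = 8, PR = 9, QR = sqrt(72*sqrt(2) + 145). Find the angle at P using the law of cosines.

When all three sides of a triangle are known, the law of cosines can be rearranged to find any angle.
cos(C) = (a² + b² - c²) / (2ab) gives cos(P) = -sqrt(2)/2.
Taking the inverse cosine: P = 135°.

135°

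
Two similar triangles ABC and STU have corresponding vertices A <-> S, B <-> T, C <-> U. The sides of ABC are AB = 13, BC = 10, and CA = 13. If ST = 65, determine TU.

Similar triangles have proportional sides. Setting up the proportion:
ST / AB = TU / BC
65 / 13 = TU / 10
TU = 10 * 65 / 13 = 50.

50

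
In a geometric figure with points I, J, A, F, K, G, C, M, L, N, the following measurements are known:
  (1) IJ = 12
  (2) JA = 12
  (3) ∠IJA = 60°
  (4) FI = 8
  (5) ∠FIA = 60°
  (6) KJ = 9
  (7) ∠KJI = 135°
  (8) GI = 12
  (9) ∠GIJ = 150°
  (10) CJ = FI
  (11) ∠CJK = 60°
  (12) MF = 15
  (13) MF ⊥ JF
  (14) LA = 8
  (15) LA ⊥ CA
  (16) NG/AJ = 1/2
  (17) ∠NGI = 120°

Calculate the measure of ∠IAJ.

Step 1: By the law of cosines on triangle AJI: AI² = 12² + 12² − 2·12·12·cos(60°) = 144, so AI = 12.
Step 2: By the inverse law of cosines on triangle IAJ: cos(∠IAJ) = (12² + 12² − 12²) / (2·12·12) = 144/288 = 0.5, so ∠IAJ = 60°.

Therefore, the measure of angle ∠IAJ = 60°.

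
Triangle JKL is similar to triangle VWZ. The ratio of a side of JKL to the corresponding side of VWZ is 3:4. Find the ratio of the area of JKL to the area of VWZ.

Area scales with the square of linear dimensions. If every length is multiplied by 3/4, then the area is multiplied by (3/4)^2 = 9/16.
The area ratio is 9:16.

9:16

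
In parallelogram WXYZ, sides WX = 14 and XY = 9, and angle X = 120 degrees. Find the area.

Area = a * b * sin(theta)
Area = 14 * 9 * sin(120 degrees)
Area = 126 * sqrt(3)/2
Area = 63*sqrt(3)

63*sqrt(3)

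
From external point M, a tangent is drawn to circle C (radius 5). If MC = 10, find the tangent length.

The tangent, radius, and line from the external point to the center form a right triangle.
The right angle is where the tangent meets the radius.
By the Pythagorean theorem: tangent² + 5² = 10²
tangent² = 100 - 25 = 75
tangent = 5*sqrt(3)

5*sqrt(3)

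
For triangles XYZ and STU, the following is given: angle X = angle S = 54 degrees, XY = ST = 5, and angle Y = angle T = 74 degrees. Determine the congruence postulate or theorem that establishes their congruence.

The given information provides:
angle X = angle S = 54 degrees, XY = ST = 5, and angle Y = angle T = 74 degrees
This matches the ASA congruence theorem.
Two pairs of corresponding angles and the included side are equal (Angle-Side-Angle).

ASA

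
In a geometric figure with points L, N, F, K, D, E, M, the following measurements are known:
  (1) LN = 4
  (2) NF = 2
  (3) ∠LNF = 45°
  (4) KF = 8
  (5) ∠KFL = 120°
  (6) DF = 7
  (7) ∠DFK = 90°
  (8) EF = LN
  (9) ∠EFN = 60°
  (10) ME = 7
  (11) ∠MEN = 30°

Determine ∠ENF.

From the given relations: EF = LN = 4.
Step 1: By the law of cosines on triangle NFE: NE² = 2² + 4² − 2·2·4·cos(60°) = 12, so NE = 2·√3.
Step 2: By the inverse law of cosines on triangle ENF: cos(∠ENF) = ((2·√3)² + 2² − 4²) / (2·2·√3·2) = 0/13.86 = 0, so ∠ENF = 90°.

Therefore, the measure of angle ∠ENF = 90°.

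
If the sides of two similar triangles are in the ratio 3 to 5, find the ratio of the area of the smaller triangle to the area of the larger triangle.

Area scales with the square of linear dimensions. If every length is multiplied by 3/5, then the area is multiplied by (3/5)^2 = 9/25.
The area ratio is 9:25.

9:25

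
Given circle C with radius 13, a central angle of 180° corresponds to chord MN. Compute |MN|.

Drop a perpendicular from the center to the chord, bisecting both the chord and the central angle.
Each half-chord = r sin(θ/2) = 13 sin(90°).
The full chord = 2 × 13 × sin(90°) = 26.

26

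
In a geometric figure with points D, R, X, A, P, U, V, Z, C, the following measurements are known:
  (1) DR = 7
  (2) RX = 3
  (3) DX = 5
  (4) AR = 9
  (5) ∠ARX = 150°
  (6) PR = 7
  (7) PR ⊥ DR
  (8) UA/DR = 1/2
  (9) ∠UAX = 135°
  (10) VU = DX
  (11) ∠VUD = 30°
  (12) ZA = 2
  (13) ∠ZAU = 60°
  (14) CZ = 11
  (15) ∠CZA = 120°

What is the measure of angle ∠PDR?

Step 1: By the law of cosines on triangle DRP: DP² = 7² + 7² − 2·7·7·cos(90°) = 98, so DP = 7·√2.
Step 2: By the inverse law of cosines on triangle PDR: cos(∠PDR) = ((7·√2)² + 7² − 7²) / (2·7·√2·7) = 98/138.59 = 0.7071, so ∠PDR = 45°.

Therefore, the measure of angle ∠PDR = 45°.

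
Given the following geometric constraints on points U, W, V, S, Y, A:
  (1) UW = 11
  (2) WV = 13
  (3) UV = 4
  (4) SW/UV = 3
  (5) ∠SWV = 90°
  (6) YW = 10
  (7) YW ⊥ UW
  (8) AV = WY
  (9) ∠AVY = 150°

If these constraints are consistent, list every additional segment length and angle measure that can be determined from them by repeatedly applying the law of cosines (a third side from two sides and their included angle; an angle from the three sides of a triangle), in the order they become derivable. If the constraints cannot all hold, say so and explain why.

The constraints are consistent. Derivable facts, in order:
After 1 step:
- UY ≈ 14.87
- VS ≈ 17.69
- ∠UVW = 52.02°
- ∠UWV = 16.66°
- ∠VUW = 111.32°
After 2 steps:
- ∠SVW = 42.71°
- ∠UYW = 47.73°
- ∠VSW = 47.29°
- ∠WUY = 42.27°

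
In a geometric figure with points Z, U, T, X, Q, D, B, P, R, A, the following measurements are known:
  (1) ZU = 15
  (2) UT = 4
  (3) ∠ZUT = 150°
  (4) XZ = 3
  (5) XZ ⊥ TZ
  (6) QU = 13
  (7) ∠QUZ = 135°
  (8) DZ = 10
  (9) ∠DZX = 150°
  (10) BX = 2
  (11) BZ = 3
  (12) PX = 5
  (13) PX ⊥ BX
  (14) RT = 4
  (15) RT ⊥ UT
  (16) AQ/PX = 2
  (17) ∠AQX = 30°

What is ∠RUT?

Step 1: By the law of cosines on triangle UTR: UR² = 4² + 4² − 2·4·4·cos(90°) = 32, so UR = 4·√2.
Step 2: By the inverse law of cosines on triangle RUT: cos(∠RUT) = ((4·√2)² + 4² − 4²) / (2·4·√2·4) = 32/45.25 = 0.7071, so ∠RUT = 45°.

Therefore, the measure of angle ∠RUT = 45°.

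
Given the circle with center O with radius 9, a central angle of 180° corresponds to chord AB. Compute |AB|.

Drop a perpendicular from the center to the chord, bisecting both the chord and the central angle.
Each half-chord = r sin(θ/2) = 9 sin(90°).
The full chord = 2 × 9 × sin(90°) = 18.

18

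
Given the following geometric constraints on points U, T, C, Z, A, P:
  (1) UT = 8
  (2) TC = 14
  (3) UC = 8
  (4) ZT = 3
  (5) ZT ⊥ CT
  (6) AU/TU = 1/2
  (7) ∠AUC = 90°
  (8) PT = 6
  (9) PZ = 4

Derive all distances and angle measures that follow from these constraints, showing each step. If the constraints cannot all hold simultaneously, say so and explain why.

The constraints are consistent.

From the given relations:
  AU = 1/2·TU = 1/2·8 = 4

Step 1: From CT = 14, TZ = 3, and ∠CTZ = 90°, by the law of cosines:
  CZ² = CT² + TZ² - 2·CT·TZ·cos(90°) = 196 + 9 - 0 = 205
  CZ ≈ 14.32

Step 2: From CU = 8, UA = 4, and ∠CUA = 90°, by the law of cosines:
  CA² = CU² + UA² - 2·CU·UA·cos(90°) = 64 + 16 - 0 = 80
  CA = 4·√5

Step 3: From UC = 8, UT = 8, CT = 14, by the inverse law of cosines:
  cos(∠CUT) = (UC² + UT² - CT²) / (2·UC·UT)
  ∠CUT = 122.09°

Step 4: From TC = 14, TU = 8, CU = 8, by the inverse law of cosines:
  cos(∠CTU) = (TC² + TU² - CU²) / (2·TC·TU)
  ∠CTU = 28.96°

Step 5: From TP = 6, TZ = 3, PZ = 4, by the inverse law of cosines:
  cos(∠PTZ) = (TP² + TZ² - PZ²) / (2·TP·TZ)
  ∠PTZ = 36.34°

Step 6: From CT = 14, CU = 8, TU = 8, by the inverse law of cosines:
  cos(∠TCU) = (CT² + CU² - TU²) / (2·CT·CU)
  ∠TCU = 28.96°

Step 7: From ZP = 4, ZT = 3, PT = 6, by the inverse law of cosines:
  cos(∠PZT) = (ZP² + ZT² - PT²) / (2·ZP·ZT)
  ∠PZT = 117.28°

Step 8: From PT = 6, PZ = 4, TZ = 3, by the inverse law of cosines:
  cos(∠TPZ) = (PT² + PZ² - TZ²) / (2·PT·PZ)
  ∠TPZ = 26.38°

Step 9: From CA = 4·√5, CU = 8, AU = 4, by the inverse law of cosines:
  cos(∠ACU) = (CA² + CU² - AU²) / (2·CA·CU)
  ∠ACU = 26.57°

Step 10: From CT = 14, CZ = 14.32, TZ = 3, by the inverse law of cosines:
  cos(∠TCZ) = (CT² + CZ² - TZ²) / (2·CT·CZ)
  ∠TCZ = 12.09°

Step 11: From ZC = 14.32, ZT = 3, CT = 14, by the inverse law of cosines:
  cos(∠CZT) = (ZC² + ZT² - CT²) / (2·ZC·ZT)
  ∠CZT = 77.91°

Step 12: From AC = 4·√5, AU = 4, CU = 8, by the inverse law of cosines:
  cos(∠CAU) = (AC² + AU² - CU²) / (2·AC·AU)
  ∠CAU = 63.43°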